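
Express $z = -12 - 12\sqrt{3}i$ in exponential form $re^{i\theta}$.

r = |z| = sqrt((-12)^2 + (-12*sqrt(3))^2) = sqrt(144 + 432) = sqrt(576) = 24
θ = arctan(b/a) = arctan(-20.7846/-12) (quadrant-adjusted) = -120° = -2π/3
z = 24e^(-i*2π/3)


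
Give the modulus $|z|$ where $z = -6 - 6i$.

|z| = sqrt(a^2 + b^2) = sqrt((-6)^2 + (-6)^2) = sqrt(72) = sqrt(72)


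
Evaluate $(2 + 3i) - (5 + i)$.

(2 - 5) + (3 - 1)i = -3 + 2i


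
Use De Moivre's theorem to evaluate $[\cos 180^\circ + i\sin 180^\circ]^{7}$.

By De Moivre: z^n = r^n(cos(nθ) + i sin(nθ))
= 1^7(cos(7*180°) + i sin(7*180°))
= 1(cos 180° + i sin 180°)
= -1


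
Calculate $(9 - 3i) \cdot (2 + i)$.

(a1*a2 - b1*b2) + (a1*b2 + b1*a2)i
= (18 - (-3)) + (9 + (-6))i
= 21 + 3i


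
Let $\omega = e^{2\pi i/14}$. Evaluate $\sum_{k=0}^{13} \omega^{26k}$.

Let ζ = ω^26 = e^(2πi·26/14). Since 14 ∤ 26, ζ ≠ 1.
Sum = Σ_{k=0}^{13} ζ^k = (ζ^14 - 1)/(ζ - 1) = (ω^{26·14} - 1)/(ζ - 1) = (1 - 1)/(ζ - 1) = 0


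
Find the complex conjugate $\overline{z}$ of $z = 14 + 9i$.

If z = a + bi, then conjugate(z) = a - bi
conjugate(14 + 9i) = 14 - 9i


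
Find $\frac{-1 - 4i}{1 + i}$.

Multiply numerator and denominator by conjugate (1 - i):
= (-1 - 4i)(1 - i) / (1^2 + 1^2)
= (-5 - 3i) / 2
= -5/2 - (3/2)i


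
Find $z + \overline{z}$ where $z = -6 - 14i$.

z + conjugate(z) = (a + bi) + (a - bi) = 2a
= 2 * (-6) = -12


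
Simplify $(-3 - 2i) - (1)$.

(-3 - 1) + (-2 - 0)i = -4 - 2i


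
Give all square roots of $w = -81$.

|w| = 81, arg(w) = 180°
Root modulus = 81^(1/2) = 9
Root arguments: θ_k = (180° + 360°k)/2 for k = 0, 1, ..., 1
Roots: 9i, -9i


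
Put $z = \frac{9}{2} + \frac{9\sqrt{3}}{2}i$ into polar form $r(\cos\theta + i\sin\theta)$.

r = |z| = sqrt(a^2 + b^2) = sqrt((9/2)^2 + (9*sqrt(3)/2)^2) = sqrt(81/4 + 243/4) = sqrt(81) = 9
θ = arctan(b/a) = arctan(7.7942/4.5) (quadrant-adjusted) = 60°
z = 9(cos 60° + i sin 60°)


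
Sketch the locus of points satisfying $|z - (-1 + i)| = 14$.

|z - z0| = r describes a circle centered at z0 with radius r
Here z0 = -1 + i and r = 14
Locus: Circle centered at (-1, 1) with radius 14


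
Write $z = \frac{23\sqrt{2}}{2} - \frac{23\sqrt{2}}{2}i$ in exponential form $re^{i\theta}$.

r = |z| = sqrt((23*sqrt(2)/2)^2 + (-23*sqrt(2)/2)^2) = sqrt(529/2 + 529/2) = sqrt(529) = 23
θ = arctan(b/a) = arctan(-16.2635/16.2635) (quadrant-adjusted) = -45° = -π/4
z = 23e^(-i*π/4)


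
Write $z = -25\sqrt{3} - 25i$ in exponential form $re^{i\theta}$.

r = |z| = sqrt((-25*sqrt(3))^2 + (-25)^2) = sqrt(1875 + 625) = sqrt(2500) = 50
θ = arctan(b/a) = arctan(-25/-43.3013) (quadrant-adjusted) = -150° = -5π/6
z = 50e^(-i*5π/6)


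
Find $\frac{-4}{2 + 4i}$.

Multiply numerator and denominator by conjugate (2 - 4i):
= (-4)(2 - 4i) / (2^2 + 4^2)
= (-8 + 16i) / 20
Divide through by 4: (-2 + 4i) / 5
= -2/5 + (4/5)i


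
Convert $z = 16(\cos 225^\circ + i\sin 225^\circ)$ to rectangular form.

a = r cos θ = 16 * -sqrt(2)/2 = -8*sqrt(2)
b = r sin θ = 16 * -sqrt(2)/2 = -8*sqrt(2)
z = -8*sqrt(2) - 8*sqrt(2)i


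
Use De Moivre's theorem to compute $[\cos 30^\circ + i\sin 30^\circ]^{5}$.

By De Moivre: z^n = r^n(cos(nθ) + i sin(nθ))
= 1^5(cos(5*30°) + i sin(5*30°))
= 1(cos 150° + i sin 150°)
= -sqrt(3)/2 + (1/2)i


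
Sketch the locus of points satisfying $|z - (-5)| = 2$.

|z - z0| = r describes a circle centered at z0 with radius r
Here z0 = -5 and r = 2
Locus: Circle centered at (-5, 0) with radius 2


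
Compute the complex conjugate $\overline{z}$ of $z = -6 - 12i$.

If z = a + bi, then conjugate(z) = a - bi
conjugate(-6 - 12i) = -6 + 12i


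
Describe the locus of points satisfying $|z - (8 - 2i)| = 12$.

|z - z0| = r describes a circle centered at z0 with radius r
Here z0 = 8 - 2i and r = 12
Locus: Circle centered at (8, -2) with radius 12


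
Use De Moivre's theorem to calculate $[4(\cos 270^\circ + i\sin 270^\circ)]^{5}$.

By De Moivre: z^n = r^n(cos(nθ) + i sin(nθ))
= 4^5(cos(5*270°) + i sin(5*270°))
= 1024(cos 270° + i sin 270°)
= -1024i


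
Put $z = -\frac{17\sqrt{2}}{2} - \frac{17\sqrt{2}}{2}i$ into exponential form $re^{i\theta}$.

r = |z| = sqrt((-17*sqrt(2)/2)^2 + (-17*sqrt(2)/2)^2) = sqrt(289/2 + 289/2) = sqrt(289) = 17
θ = arctan(b/a) = arctan(-12.0208/-12.0208) (quadrant-adjusted) = -135° = -3π/4
z = 17e^(-i*3π/4)


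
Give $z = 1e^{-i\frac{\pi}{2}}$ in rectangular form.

a = r cos θ = 1 * 0 = 0
b = r sin θ = 1 * -1 = -1
z = -i


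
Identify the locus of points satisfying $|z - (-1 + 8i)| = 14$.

|z - z0| = r describes a circle centered at z0 with radius r
Here z0 = -1 + 8i and r = 14
Locus: Circle centered at (-1, 8) with radius 14


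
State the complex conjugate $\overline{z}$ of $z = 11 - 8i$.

If z = a + bi, then conjugate(z) = a - bi
conjugate(11 - 8i) = 11 + 8i


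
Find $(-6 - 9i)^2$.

(a + bi)^2 = a^2 - b^2 + 2abi
= (-6)^2 - (-9)^2 + 2*(-6)*(-9)i
= -45 + 108i


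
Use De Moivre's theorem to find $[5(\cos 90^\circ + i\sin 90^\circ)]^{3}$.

By De Moivre: z^n = r^n(cos(nθ) + i sin(nθ))
= 5^3(cos(3*90°) + i sin(3*90°))
= 125(cos 270° + i sin 270°)
= -125i


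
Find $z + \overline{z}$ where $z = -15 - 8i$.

z + conjugate(z) = (a + bi) + (a - bi) = 2a
= 2 * (-15) = -30


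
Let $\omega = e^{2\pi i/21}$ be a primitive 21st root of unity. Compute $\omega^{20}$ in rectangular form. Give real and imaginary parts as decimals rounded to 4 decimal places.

ω^20 = e^(2πi·20/21) = e^(i·40π/21)
= cos(40π/21) + i sin(40π/21)
= 0.9556 - 0.2948i


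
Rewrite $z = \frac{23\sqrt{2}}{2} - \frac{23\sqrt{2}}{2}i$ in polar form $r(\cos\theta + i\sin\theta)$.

r = |z| = sqrt(a^2 + b^2) = sqrt((23*sqrt(2)/2)^2 + (-23*sqrt(2)/2)^2) = sqrt(529/2 + 529/2) = sqrt(529) = 23
θ = arctan(b/a) = arctan(-16.2635/16.2635) (quadrant-adjusted) = 315°
z = 23(cos 315° + i sin 315°)


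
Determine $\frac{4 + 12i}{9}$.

Divisor is real, so divide each part by 9:
= 4/9 + (4/3)i


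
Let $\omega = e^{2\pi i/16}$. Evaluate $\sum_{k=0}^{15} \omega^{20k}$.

Let ζ = ω^20 = e^(2πi·20/16). Since 16 ∤ 20, ζ ≠ 1.
Sum = Σ_{k=0}^{15} ζ^k = (ζ^16 - 1)/(ζ - 1) = (ω^{20·16} - 1)/(ζ - 1) = (1 - 1)/(ζ - 1) = 0


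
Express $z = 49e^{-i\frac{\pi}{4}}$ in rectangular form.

a = r cos θ = 49 * sqrt(2)/2 = 49*sqrt(2)/2
b = r sin θ = 49 * -sqrt(2)/2 = -49*sqrt(2)/2
z = 49*sqrt(2)/2 - (49*sqrt(2)/2)i


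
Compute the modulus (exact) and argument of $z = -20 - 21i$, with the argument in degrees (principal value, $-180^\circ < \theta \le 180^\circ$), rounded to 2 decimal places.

|z| = sqrt((-20)^2 + (-21)^2) = 29
arg(z) = arctan(b/a) = arctan(-21/-20) (quadrant-adjusted) = -133.60°


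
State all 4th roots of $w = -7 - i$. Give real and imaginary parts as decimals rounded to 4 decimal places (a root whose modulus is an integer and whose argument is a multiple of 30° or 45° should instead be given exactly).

|w| = sqrt(50) ≈ 7.071068, arg(w) ≈ 188.130102°
Root modulus = sqrt(50)^(1/4) ≈ 1.630689
Root arguments: θ_k = (arg(w) + 360°k)/4 for k = 0, 1, ..., 3
Compute each root as (root modulus)(cos θ_k + i sin θ_k) using full-precision intermediates, then round to 4 decimal places.
Roots: 1.1115 + 1.1932i, -1.1932 + 1.1115i, -1.1115 - 1.1932i, 1.1932 - 1.1115i


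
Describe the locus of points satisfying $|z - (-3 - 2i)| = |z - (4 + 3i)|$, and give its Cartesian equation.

|z - z1| = |z - z2| means z is equidistant from z1 and z2,
i.e. the perpendicular bisector of the segment from (-3, -2) to (4, 3) (midpoint (1/2, 1/2)).
With z = x + yi, square both sides:
(x - (-3))^2 + (y - (-2))^2 = (x - 4)^2 + (y - 3)^2
The x^2 and y^2 terms cancel: 14x + 10y = 25 - 13 = 12
Simplify: 7x + 5y = 6
Locus: Perpendicular bisector of the segment from (-3, -2) to (4, 3): the line 7x + 5y = 6


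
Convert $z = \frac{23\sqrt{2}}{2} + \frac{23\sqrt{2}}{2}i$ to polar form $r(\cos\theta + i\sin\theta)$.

r = |z| = sqrt(a^2 + b^2) = sqrt((23*sqrt(2)/2)^2 + (23*sqrt(2)/2)^2) = sqrt(529/2 + 529/2) = sqrt(529) = 23
θ = arctan(b/a) = arctan(16.2635/16.2635) (quadrant-adjusted) = 45°
z = 23(cos 45° + i sin 45°)


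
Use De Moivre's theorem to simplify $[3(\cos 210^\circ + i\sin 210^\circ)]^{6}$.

By De Moivre: z^n = r^n(cos(nθ) + i sin(nθ))
= 3^6(cos(6*210°) + i sin(6*210°))
= 729(cos 180° + i sin 180°)
= -729


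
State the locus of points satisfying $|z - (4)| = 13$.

|z - z0| = r describes a circle centered at z0 with radius r
Here z0 = 4 and r = 13
Locus: Circle centered at (4, 0) with radius 13


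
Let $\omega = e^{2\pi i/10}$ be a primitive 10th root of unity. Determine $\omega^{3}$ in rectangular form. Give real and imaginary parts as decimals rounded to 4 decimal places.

ω^3 = e^(2πi·3/10) = e^(i·3π/5)
= cos(3π/5) + i sin(3π/5)
= -0.3090 + 0.9511i


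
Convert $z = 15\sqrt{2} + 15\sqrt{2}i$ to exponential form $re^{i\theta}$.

r = |z| = sqrt((15*sqrt(2))^2 + (15*sqrt(2))^2) = sqrt(450 + 450) = sqrt(900) = 30
θ = arctan(b/a) = arctan(21.2132/21.2132) (quadrant-adjusted) = 45° = π/4
z = 30e^(i*π/4)


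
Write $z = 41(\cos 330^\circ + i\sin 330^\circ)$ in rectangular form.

a = r cos θ = 41 * sqrt(3)/2 = 41*sqrt(3)/2
b = r sin θ = 41 * -1/2 = -41/2
z = 41*sqrt(3)/2 - (41/2)i


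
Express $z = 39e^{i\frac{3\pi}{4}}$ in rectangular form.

a = r cos θ = 39 * -sqrt(2)/2 = -39*sqrt(2)/2
b = r sin θ = 39 * sqrt(2)/2 = 39*sqrt(2)/2
z = -39*sqrt(2)/2 + (39*sqrt(2)/2)i


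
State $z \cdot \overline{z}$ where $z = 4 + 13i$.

z * conjugate(z) = |z|^2 = a^2 + b^2
= 4^2 + 13^2 = 185


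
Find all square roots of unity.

ω_k = e^(2πik/2) = cos(2πk/2) + i sin(2πk/2) for k = 0, 1, ..., 1
Roots: 1, -1


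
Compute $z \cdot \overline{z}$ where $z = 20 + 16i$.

z * conjugate(z) = |z|^2 = a^2 + b^2
= 20^2 + 16^2 = 656


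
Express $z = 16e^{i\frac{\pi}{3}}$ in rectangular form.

a = r cos θ = 16 * 1/2 = 8
b = r sin θ = 16 * sqrt(3)/2 = 8*sqrt(3)
z = 8 + 8*sqrt(3)i


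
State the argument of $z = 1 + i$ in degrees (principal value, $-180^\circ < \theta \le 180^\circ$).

θ = arctan(b/a) = arctan(1/1) (quadrant-adjusted) = 45°


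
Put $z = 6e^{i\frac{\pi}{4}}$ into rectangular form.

a = r cos θ = 6 * sqrt(2)/2 = 3*sqrt(2)
b = r sin θ = 6 * sqrt(2)/2 = 3*sqrt(2)
z = 3*sqrt(2) + 3*sqrt(2)i


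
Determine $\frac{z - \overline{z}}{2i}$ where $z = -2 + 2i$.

z - conjugate(z) = 2bi
(z - conjugate(z))/(2i) = 2bi/(2i) = b = 2


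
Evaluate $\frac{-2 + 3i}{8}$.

Divisor is real, so divide each part by 8:
= -1/4 + (3/8)i


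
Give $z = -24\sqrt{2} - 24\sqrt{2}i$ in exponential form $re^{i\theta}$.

r = |z| = sqrt((-24*sqrt(2))^2 + (-24*sqrt(2))^2) = sqrt(1152 + 1152) = sqrt(2304) = 48
θ = arctan(b/a) = arctan(-33.9411/-33.9411) (quadrant-adjusted) = -135° = -3π/4
z = 48e^(-i*3π/4)


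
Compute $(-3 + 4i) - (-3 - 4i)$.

(-3 - (-3)) + (4 - (-4))i = 8i


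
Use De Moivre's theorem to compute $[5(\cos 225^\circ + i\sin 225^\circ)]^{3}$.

By De Moivre: z^n = r^n(cos(nθ) + i sin(nθ))
= 5^3(cos(3*225°) + i sin(3*225°))
= 125(cos 315° + i sin 315°)
= 125*sqrt(2)/2 - (125*sqrt(2)/2)i


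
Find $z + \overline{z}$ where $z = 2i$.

z + conjugate(z) = (a + bi) + (a - bi) = 2a
= 2 * 0 = 0


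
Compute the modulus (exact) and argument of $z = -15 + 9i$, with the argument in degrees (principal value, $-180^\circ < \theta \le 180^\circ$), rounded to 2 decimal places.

|z| = sqrt((-15)^2 + 9^2) = sqrt(306)
arg(z) = arctan(b/a) = arctan(9/-15) (quadrant-adjusted) = 149.04°


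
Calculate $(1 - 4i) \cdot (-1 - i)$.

(a1*a2 - b1*b2) + (a1*b2 + b1*a2)i
= (-1 - 4) + (-1 + 4)i
= -5 + 3i


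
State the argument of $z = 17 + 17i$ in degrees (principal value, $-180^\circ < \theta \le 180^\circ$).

θ = arctan(b/a) = arctan(17/17) (quadrant-adjusted) = 45°


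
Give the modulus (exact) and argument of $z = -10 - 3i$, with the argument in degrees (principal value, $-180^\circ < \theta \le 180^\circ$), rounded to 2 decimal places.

|z| = sqrt((-10)^2 + (-3)^2) = sqrt(109)
arg(z) = arctan(b/a) = arctan(-3/-10) (quadrant-adjusted) = -163.30°


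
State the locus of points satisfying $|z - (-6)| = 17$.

|z - z0| = r describes a circle centered at z0 with radius r
Here z0 = -6 and r = 17
Locus: Circle centered at (-6, 0) with radius 17


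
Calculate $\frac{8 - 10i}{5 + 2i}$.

Multiply numerator and denominator by conjugate (5 - 2i):
= (8 - 10i)(5 - 2i) / (5^2 + 2^2)
= (20 - 66i) / 29
= 20/29 - (66/29)i


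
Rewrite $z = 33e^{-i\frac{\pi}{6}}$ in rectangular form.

a = r cos θ = 33 * sqrt(3)/2 = 33*sqrt(3)/2
b = r sin θ = 33 * -1/2 = -33/2
z = 33*sqrt(3)/2 - (33/2)i


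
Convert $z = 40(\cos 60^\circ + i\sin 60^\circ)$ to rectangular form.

a = r cos θ = 40 * 1/2 = 20
b = r sin θ = 40 * sqrt(3)/2 = 20*sqrt(3)
z = 20 + 20*sqrt(3)i


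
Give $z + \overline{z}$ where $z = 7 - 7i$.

z + conjugate(z) = (a + bi) + (a - bi) = 2a
= 2 * 7 = 14


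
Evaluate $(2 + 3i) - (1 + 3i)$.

(2 - 1) + (3 - 3)i = 1


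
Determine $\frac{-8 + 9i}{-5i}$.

Multiply numerator and denominator by conjugate (5i):
= (-8 + 9i)(5i) / (0^2 + (-5)^2)
= (-45 - 40i) / 25
Divide through by 5: (-9 - 8i) / 5
= -9/5 - (8/5)i


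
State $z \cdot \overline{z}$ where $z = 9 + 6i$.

z * conjugate(z) = |z|^2 = a^2 + b^2
= 9^2 + 6^2 = 117


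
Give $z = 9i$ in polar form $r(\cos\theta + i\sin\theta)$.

r = |z| = sqrt(a^2 + b^2) = sqrt((0)^2 + (9)^2) = sqrt(0 + 81) = sqrt(81) = 9
a = 0 and b > 0, so z lies on the positive imaginary axis: θ = 90°
z = 9(cos 90° + i sin 90°)


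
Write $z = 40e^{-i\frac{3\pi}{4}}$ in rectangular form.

a = r cos θ = 40 * -sqrt(2)/2 = -20*sqrt(2)
b = r sin θ = 40 * -sqrt(2)/2 = -20*sqrt(2)
z = -20*sqrt(2) - 20*sqrt(2)i


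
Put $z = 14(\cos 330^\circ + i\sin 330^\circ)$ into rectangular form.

a = r cos θ = 14 * sqrt(3)/2 = 7*sqrt(3)
b = r sin θ = 14 * -1/2 = -7
z = 7*sqrt(3) - 7i


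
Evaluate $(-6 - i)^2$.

(a + bi)^2 = a^2 - b^2 + 2abi
= (-6)^2 - (-1)^2 + 2*(-6)*(-1)i
= 35 + 12i


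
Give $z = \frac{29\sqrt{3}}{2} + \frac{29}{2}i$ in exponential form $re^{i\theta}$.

r = |z| = sqrt((29*sqrt(3)/2)^2 + (29/2)^2) = sqrt(2523/4 + 841/4) = sqrt(841) = 29
θ = arctan(b/a) = arctan(14.5/25.1147) (quadrant-adjusted) = 30° = π/6
z = 29e^(i*π/6)


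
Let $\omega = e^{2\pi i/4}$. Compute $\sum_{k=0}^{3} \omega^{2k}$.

Let ζ = ω^2 = e^(2πi·2/4). Since 4 ∤ 2, ζ ≠ 1.
Sum = Σ_{k=0}^{3} ζ^k = (ζ^4 - 1)/(ζ - 1) = (ω^{2·4} - 1)/(ζ - 1) = (1 - 1)/(ζ - 1) = 0


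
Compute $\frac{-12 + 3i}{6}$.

Divisor is real, so divide each part by 6:
= -2 + (1/2)i


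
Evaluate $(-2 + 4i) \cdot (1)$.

(a1*a2 - b1*b2) + (a1*b2 + b1*a2)i
= (-2 - 0) + (0 + 4)i
= -2 + 4i


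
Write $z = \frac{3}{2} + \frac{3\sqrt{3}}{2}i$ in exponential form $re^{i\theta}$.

r = |z| = sqrt((3/2)^2 + (3*sqrt(3)/2)^2) = sqrt(9/4 + 27/4) = sqrt(9) = 3
θ = arctan(b/a) = arctan(2.5981/1.5) (quadrant-adjusted) = 60° = π/3
z = 3e^(i*π/3)


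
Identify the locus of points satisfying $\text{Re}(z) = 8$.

Re(z) = x where z = x + yi; the equation x = 8 is satisfied by all points with that x-coordinate
Locus: Vertical line x = 8


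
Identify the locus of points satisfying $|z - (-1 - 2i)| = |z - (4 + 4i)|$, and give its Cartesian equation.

|z - z1| = |z - z2| means z is equidistant from z1 and z2,
i.e. the perpendicular bisector of the segment from (-1, -2) to (4, 4) (midpoint (3/2, 1)).
With z = x + yi, square both sides:
(x - (-1))^2 + (y - (-2))^2 = (x - 4)^2 + (y - 4)^2
The x^2 and y^2 terms cancel: 10x + 12y = 32 - 5 = 27
Simplify: 10x + 12y = 27
Locus: Perpendicular bisector of the segment from (-1, -2) to (4, 4): the line 10x + 12y = 27


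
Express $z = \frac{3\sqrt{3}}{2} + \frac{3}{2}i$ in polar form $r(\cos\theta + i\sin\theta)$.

r = |z| = sqrt(a^2 + b^2) = sqrt((3*sqrt(3)/2)^2 + (3/2)^2) = sqrt(27/4 + 9/4) = sqrt(9) = 3
θ = arctan(b/a) = arctan(1.5/2.5981) (quadrant-adjusted) = 30°
z = 3(cos 30° + i sin 30°)


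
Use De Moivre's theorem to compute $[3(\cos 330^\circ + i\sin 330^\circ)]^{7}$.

By De Moivre: z^n = r^n(cos(nθ) + i sin(nθ))
= 3^7(cos(7*330°) + i sin(7*330°))
= 2187(cos 150° + i sin 150°)
= -2187*sqrt(3)/2 + (2187/2)i


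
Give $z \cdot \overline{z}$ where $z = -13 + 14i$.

z * conjugate(z) = |z|^2 = a^2 + b^2
= (-13)^2 + 14^2 = 365


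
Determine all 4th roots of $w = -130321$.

|w| = 130321, arg(w) = 180°
Root modulus = 130321^(1/4) = 19
Root arguments: θ_k = (180° + 360°k)/4 for k = 0, 1, ..., 3
Roots: 19*sqrt(2)/2 + (19*sqrt(2)/2)i, -19*sqrt(2)/2 + (19*sqrt(2)/2)i, -19*sqrt(2)/2 - (19*sqrt(2)/2)i, 19*sqrt(2)/2 - (19*sqrt(2)/2)i


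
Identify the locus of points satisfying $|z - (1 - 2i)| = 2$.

|z - z0| = r describes a circle centered at z0 with radius r
Here z0 = 1 - 2i and r = 2
Locus: Circle centered at (1, -2) with radius 2


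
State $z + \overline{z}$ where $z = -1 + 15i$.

z + conjugate(z) = (a + bi) + (a - bi) = 2a
= 2 * (-1) = -2


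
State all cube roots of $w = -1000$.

|w| = 1000, arg(w) = 180°
Root modulus = 1000^(1/3) = 10
Root arguments: θ_k = (180° + 360°k)/3 for k = 0, 1, ..., 2
Roots: 5 + 5*sqrt(3)i, -10, 5 - 5*sqrt(3)i


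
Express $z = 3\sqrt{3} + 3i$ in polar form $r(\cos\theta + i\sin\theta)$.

r = |z| = sqrt(a^2 + b^2) = sqrt((3*sqrt(3))^2 + (3)^2) = sqrt(27 + 9) = sqrt(36) = 6
θ = arctan(b/a) = arctan(3/5.1962) (quadrant-adjusted) = 30°
z = 6(cos 30° + i sin 30°)


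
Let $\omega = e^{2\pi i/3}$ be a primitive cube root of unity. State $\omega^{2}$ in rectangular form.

ω^2 = e^(2πi·2/3) = e^(i·4π/3)
= cos(4π/3) + i sin(4π/3)
= -1/2 - (sqrt(3)/2)i


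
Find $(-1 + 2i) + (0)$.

(-1 + 0) + (2 + 0)i = -1 + 2i


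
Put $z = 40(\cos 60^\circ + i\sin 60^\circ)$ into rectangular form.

a = r cos θ = 40 * 1/2 = 20
b = r sin θ = 40 * sqrt(3)/2 = 20*sqrt(3)
z = 20 + 20*sqrt(3)i


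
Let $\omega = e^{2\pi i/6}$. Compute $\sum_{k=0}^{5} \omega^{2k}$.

Let ζ = ω^2 = e^(2πi·2/6). Since 6 ∤ 2, ζ ≠ 1.
Sum = Σ_{k=0}^{5} ζ^k = (ζ^6 - 1)/(ζ - 1) = (ω^{2·6} - 1)/(ζ - 1) = (1 - 1)/(ζ - 1) = 0


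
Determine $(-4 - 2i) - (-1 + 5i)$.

(-4 - (-1)) + (-2 - 5)i = -3 - 7i


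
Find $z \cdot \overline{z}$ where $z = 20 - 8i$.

z * conjugate(z) = |z|^2 = a^2 + b^2
= 20^2 + (-8)^2 = 464


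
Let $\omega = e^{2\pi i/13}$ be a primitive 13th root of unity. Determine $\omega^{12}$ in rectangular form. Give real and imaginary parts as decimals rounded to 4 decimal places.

ω^12 = e^(2πi·12/13) = e^(i·24π/13)
= cos(24π/13) + i sin(24π/13)
= 0.8855 - 0.4647i


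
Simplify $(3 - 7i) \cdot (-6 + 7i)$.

(a1*a2 - b1*b2) + (a1*b2 + b1*a2)i
= (-18 - (-49)) + (21 + 42)i
= 31 + 63i


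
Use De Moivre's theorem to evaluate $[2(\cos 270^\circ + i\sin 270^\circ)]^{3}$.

By De Moivre: z^n = r^n(cos(nθ) + i sin(nθ))
= 2^3(cos(3*270°) + i sin(3*270°))
= 8(cos 90° + i sin 90°)
= 8i


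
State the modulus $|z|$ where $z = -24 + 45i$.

|z| = sqrt(a^2 + b^2) = sqrt((-24)^2 + 45^2) = sqrt(2601) = 51


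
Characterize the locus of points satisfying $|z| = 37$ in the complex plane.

|z| = 37 means sqrt(x^2 + y^2) = 37
This is a circle of radius 37 centered at the origin


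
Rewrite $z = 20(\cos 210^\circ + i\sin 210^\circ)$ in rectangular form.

a = r cos θ = 20 * -sqrt(3)/2 = -10*sqrt(3)
b = r sin θ = 20 * -1/2 = -10
z = -10*sqrt(3) - 10i


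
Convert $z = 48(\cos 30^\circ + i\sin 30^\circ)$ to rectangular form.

a = r cos θ = 48 * sqrt(3)/2 = 24*sqrt(3)
b = r sin θ = 48 * 1/2 = 24
z = 24*sqrt(3) + 24i


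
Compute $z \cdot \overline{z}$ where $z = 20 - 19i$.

z * conjugate(z) = |z|^2 = a^2 + b^2
= 20^2 + (-19)^2 = 761


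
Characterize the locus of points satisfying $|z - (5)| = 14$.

|z - z0| = r describes a circle centered at z0 with radius r
Here z0 = 5 and r = 14
Locus: Circle centered at (5, 0) with radius 14


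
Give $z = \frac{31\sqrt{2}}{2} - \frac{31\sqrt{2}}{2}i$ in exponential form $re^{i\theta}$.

r = |z| = sqrt((31*sqrt(2)/2)^2 + (-31*sqrt(2)/2)^2) = sqrt(961/2 + 961/2) = sqrt(961) = 31
θ = arctan(b/a) = arctan(-21.9203/21.9203) (quadrant-adjusted) = -45° = -π/4
z = 31e^(-i*π/4)


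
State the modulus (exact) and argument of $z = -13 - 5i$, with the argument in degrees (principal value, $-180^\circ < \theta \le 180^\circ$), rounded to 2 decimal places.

|z| = sqrt((-13)^2 + (-5)^2) = sqrt(194)
arg(z) = arctan(b/a) = arctan(-5/-13) (quadrant-adjusted) = -158.96°


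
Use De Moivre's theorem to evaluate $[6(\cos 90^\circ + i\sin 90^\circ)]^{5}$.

By De Moivre: z^n = r^n(cos(nθ) + i sin(nθ))
= 6^5(cos(5*90°) + i sin(5*90°))
= 7776(cos 90° + i sin 90°)
= 7776i


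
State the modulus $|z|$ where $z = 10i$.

|z| = sqrt(a^2 + b^2) = sqrt(0^2 + 10^2) = sqrt(100) = 10


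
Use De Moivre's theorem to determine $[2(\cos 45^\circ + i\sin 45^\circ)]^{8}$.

By De Moivre: z^n = r^n(cos(nθ) + i sin(nθ))
= 2^8(cos(8*45°) + i sin(8*45°))
= 256(cos 0° + i sin 0°)
= 256


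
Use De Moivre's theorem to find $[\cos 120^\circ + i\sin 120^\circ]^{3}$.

By De Moivre: z^n = r^n(cos(nθ) + i sin(nθ))
= 1^3(cos(3*120°) + i sin(3*120°))
= 1(cos 0° + i sin 0°)
= 1


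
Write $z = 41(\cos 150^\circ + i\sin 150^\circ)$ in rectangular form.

a = r cos θ = 41 * -sqrt(3)/2 = -41*sqrt(3)/2
b = r sin θ = 41 * 1/2 = 41/2
z = -41*sqrt(3)/2 + (41/2)i


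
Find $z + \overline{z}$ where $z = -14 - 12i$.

z + conjugate(z) = (a + bi) + (a - bi) = 2a
= 2 * (-14) = -28


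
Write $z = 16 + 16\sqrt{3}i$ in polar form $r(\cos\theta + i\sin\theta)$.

r = |z| = sqrt(a^2 + b^2) = sqrt((16)^2 + (16*sqrt(3))^2) = sqrt(256 + 768) = sqrt(1024) = 32
θ = arctan(b/a) = arctan(27.7128/16) (quadrant-adjusted) = 60°
z = 32(cos 60° + i sin 60°)


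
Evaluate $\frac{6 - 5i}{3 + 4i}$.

Multiply numerator and denominator by conjugate (3 - 4i):
= (6 - 5i)(3 - 4i) / (3^2 + 4^2)
= (-2 - 39i) / 25
= -2/25 - (39/25)i


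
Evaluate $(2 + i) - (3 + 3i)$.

(2 - 3) + (1 - 3)i = -1 - 2i


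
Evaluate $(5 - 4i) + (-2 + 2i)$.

(5 + (-2)) + (-4 + 2)i = 3 - 2i


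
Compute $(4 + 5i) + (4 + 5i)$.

(4 + 4) + (5 + 5)i = 8 + 10i


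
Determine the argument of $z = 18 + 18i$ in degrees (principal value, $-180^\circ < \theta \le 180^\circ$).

θ = arctan(b/a) = arctan(18/18) (quadrant-adjusted) = 45°


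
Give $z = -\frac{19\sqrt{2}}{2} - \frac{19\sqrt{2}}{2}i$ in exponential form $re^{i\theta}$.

r = |z| = sqrt((-19*sqrt(2)/2)^2 + (-19*sqrt(2)/2)^2) = sqrt(361/2 + 361/2) = sqrt(361) = 19
θ = arctan(b/a) = arctan(-13.435/-13.435) (quadrant-adjusted) = -135° = -3π/4
z = 19e^(-i*3π/4)


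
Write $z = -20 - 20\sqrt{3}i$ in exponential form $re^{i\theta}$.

r = |z| = sqrt((-20)^2 + (-20*sqrt(3))^2) = sqrt(400 + 1200) = sqrt(1600) = 40
θ = arctan(b/a) = arctan(-34.641/-20) (quadrant-adjusted) = -120° = -2π/3
z = 40e^(-i*2π/3)


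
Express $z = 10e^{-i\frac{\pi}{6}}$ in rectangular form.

a = r cos θ = 10 * sqrt(3)/2 = 5*sqrt(3)
b = r sin θ = 10 * -1/2 = -5
z = 5*sqrt(3) - 5i


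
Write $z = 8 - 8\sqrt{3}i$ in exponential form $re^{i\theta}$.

r = |z| = sqrt((8)^2 + (-8*sqrt(3))^2) = sqrt(64 + 192) = sqrt(256) = 16
θ = arctan(b/a) = arctan(-13.8564/8) (quadrant-adjusted) = -60° = -π/3
z = 16e^(-i*π/3)


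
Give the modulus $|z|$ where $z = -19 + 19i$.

|z| = sqrt(a^2 + b^2) = sqrt((-19)^2 + 19^2) = sqrt(722) = sqrt(722)


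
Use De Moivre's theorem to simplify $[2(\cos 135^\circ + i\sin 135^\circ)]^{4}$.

By De Moivre: z^n = r^n(cos(nθ) + i sin(nθ))
= 2^4(cos(4*135°) + i sin(4*135°))
= 16(cos 180° + i sin 180°)
= -16


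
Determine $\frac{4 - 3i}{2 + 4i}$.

Multiply numerator and denominator by conjugate (2 - 4i):
= (4 - 3i)(2 - 4i) / (2^2 + 4^2)
= (-4 - 22i) / 20
Divide through by 2: (-2 - 11i) / 10
= -1/5 - (11/10)i


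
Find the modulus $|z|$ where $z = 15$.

|z| = sqrt(a^2 + b^2) = sqrt(15^2 + 0^2) = sqrt(225) = 15


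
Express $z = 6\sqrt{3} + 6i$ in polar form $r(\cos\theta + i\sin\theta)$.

r = |z| = sqrt(a^2 + b^2) = sqrt((6*sqrt(3))^2 + (6)^2) = sqrt(108 + 36) = sqrt(144) = 12
θ = arctan(b/a) = arctan(6/10.3923) (quadrant-adjusted) = 30°
z = 12(cos 30° + i sin 30°)


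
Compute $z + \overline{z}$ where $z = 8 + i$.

z + conjugate(z) = (a + bi) + (a - bi) = 2a
= 2 * 8 = 16


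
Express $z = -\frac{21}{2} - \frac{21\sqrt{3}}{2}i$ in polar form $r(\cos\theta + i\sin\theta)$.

r = |z| = sqrt(a^2 + b^2) = sqrt((-21/2)^2 + (-21*sqrt(3)/2)^2) = sqrt(441/4 + 1323/4) = sqrt(441) = 21
θ = arctan(b/a) = arctan(-18.1865/-10.5) (quadrant-adjusted) = 240°
z = 21(cos 240° + i sin 240°)


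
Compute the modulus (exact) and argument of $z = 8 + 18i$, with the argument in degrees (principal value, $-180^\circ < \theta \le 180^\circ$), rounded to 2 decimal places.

|z| = sqrt(8^2 + 18^2) = sqrt(388)
arg(z) = arctan(b/a) = arctan(18/8) (quadrant-adjusted) = 66.04°


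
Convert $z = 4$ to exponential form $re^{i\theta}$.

r = |z| = sqrt((4)^2 + (0)^2) = sqrt(16 + 0) = sqrt(16) = 4
b = 0 and a > 0, so z lies on the positive real axis: θ = 0
z = 4e^(i*0) = 4


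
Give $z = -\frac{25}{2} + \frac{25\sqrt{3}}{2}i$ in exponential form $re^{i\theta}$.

r = |z| = sqrt((-25/2)^2 + (25*sqrt(3)/2)^2) = sqrt(625/4 + 1875/4) = sqrt(625) = 25
θ = arctan(b/a) = arctan(21.6506/-12.5) (quadrant-adjusted) = 120° = 2π/3
z = 25e^(i*2π/3)


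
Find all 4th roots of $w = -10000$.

|w| = 10000, arg(w) = 180°
Root modulus = 10000^(1/4) = 10
Root arguments: θ_k = (180° + 360°k)/4 for k = 0, 1, ..., 3
Roots: 5*sqrt(2) + 5*sqrt(2)i, -5*sqrt(2) + 5*sqrt(2)i, -5*sqrt(2) - 5*sqrt(2)i, 5*sqrt(2) - 5*sqrt(2)i


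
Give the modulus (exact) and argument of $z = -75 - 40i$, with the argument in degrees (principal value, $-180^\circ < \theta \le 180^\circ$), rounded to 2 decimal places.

|z| = sqrt((-75)^2 + (-40)^2) = 85
arg(z) = arctan(b/a) = arctan(-40/-75) (quadrant-adjusted) = -151.93°


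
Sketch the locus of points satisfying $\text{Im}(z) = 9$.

Im(z) = y where z = x + yi; the equation y = 9 is satisfied by all points with that y-coordinate
Locus: Horizontal line y = 9


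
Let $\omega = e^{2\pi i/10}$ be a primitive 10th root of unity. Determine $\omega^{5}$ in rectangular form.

ω^5 = e^(2πi·5/10) = e^(i·1π)
= cos(1π) + i sin(1π)
= -1


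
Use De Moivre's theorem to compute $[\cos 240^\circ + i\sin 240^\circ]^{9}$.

By De Moivre: z^n = r^n(cos(nθ) + i sin(nθ))
= 1^9(cos(9*240°) + i sin(9*240°))
= 1(cos 0° + i sin 0°)
= 1


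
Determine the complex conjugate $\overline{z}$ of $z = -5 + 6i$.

If z = a + bi, then conjugate(z) = a - bi
conjugate(-5 + 6i) = -5 - 6i


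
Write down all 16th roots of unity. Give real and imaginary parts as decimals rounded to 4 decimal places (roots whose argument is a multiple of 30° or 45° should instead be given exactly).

ω_k = e^(2πik/16) = cos(2πk/16) + i sin(2πk/16) for k = 0, 1, ..., 15
Roots: 1, 0.9239 + 0.3827i, sqrt(2)/2 + (sqrt(2)/2)i, 0.3827 + 0.9239i, i, -0.3827 + 0.9239i, -sqrt(2)/2 + (sqrt(2)/2)i, -0.9239 + 0.3827i, -1, -0.9239 - 0.3827i, -sqrt(2)/2 - (sqrt(2)/2)i, -0.3827 - 0.9239i, -i, 0.3827 - 0.9239i, sqrt(2)/2 - (sqrt(2)/2)i, 0.9239 - 0.3827i


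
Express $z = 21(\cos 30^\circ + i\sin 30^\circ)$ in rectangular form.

a = r cos θ = 21 * sqrt(3)/2 = 21*sqrt(3)/2
b = r sin θ = 21 * 1/2 = 21/2
z = 21*sqrt(3)/2 + (21/2)i


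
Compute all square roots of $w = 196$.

|w| = 196, arg(w) = 0°
Root modulus = 196^(1/2) = 14
Root arguments: θ_k = (0° + 360°k)/2 for k = 0, 1, ..., 1
Roots: 14, -14


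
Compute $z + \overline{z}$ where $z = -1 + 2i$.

z + conjugate(z) = (a + bi) + (a - bi) = 2a
= 2 * (-1) = -2


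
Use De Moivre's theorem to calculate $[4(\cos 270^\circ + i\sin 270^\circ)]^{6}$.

By De Moivre: z^n = r^n(cos(nθ) + i sin(nθ))
= 4^6(cos(6*270°) + i sin(6*270°))
= 4096(cos 180° + i sin 180°)
= -4096


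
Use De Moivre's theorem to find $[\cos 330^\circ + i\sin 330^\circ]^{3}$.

By De Moivre: z^n = r^n(cos(nθ) + i sin(nθ))
= 1^3(cos(3*330°) + i sin(3*330°))
= 1(cos 270° + i sin 270°)
= -i


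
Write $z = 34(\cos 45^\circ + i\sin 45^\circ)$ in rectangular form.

a = r cos θ = 34 * sqrt(2)/2 = 17*sqrt(2)
b = r sin θ = 34 * sqrt(2)/2 = 17*sqrt(2)
z = 17*sqrt(2) + 17*sqrt(2)i


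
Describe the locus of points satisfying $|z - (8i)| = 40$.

|z - z0| = r describes a circle centered at z0 with radius r
Here z0 = 8i and r = 40
Locus: Circle centered at (0, 8) with radius 40


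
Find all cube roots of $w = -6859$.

|w| = 6859, arg(w) = 180°
Root modulus = 6859^(1/3) = 19
Root arguments: θ_k = (180° + 360°k)/3 for k = 0, 1, ..., 2
Roots: 19/2 + (19*sqrt(3)/2)i, -19, 19/2 - (19*sqrt(3)/2)i


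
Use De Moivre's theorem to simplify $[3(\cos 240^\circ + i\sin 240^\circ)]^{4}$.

By De Moivre: z^n = r^n(cos(nθ) + i sin(nθ))
= 3^4(cos(4*240°) + i sin(4*240°))
= 81(cos 240° + i sin 240°)
= -81/2 - (81*sqrt(3)/2)i


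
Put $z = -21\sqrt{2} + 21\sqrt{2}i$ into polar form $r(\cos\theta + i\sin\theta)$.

r = |z| = sqrt(a^2 + b^2) = sqrt((-21*sqrt(2))^2 + (21*sqrt(2))^2) = sqrt(882 + 882) = sqrt(1764) = 42
θ = arctan(b/a) = arctan(29.6985/-29.6985) (quadrant-adjusted) = 135°
z = 42(cos 135° + i sin 135°)


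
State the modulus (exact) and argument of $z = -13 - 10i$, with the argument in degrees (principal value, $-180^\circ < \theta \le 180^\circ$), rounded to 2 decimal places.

|z| = sqrt((-13)^2 + (-10)^2) = sqrt(269)
arg(z) = arctan(b/a) = arctan(-10/-13) (quadrant-adjusted) = -142.43°


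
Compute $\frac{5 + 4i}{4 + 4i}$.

Multiply numerator and denominator by conjugate (4 - 4i):
= (5 + 4i)(4 - 4i) / (4^2 + 4^2)
= (36 - 4i) / 32
Divide through by 4: (9 - i) / 8
= 9/8 - (1/8)i


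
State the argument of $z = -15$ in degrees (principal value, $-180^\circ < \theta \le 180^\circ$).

b = 0 and a < 0, so z lies on the negative real axis: θ = 180°


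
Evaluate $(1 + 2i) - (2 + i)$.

(1 - 2) + (2 - 1)i = -1 + i


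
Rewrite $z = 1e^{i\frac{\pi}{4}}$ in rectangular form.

a = r cos θ = 1 * sqrt(2)/2 = sqrt(2)/2
b = r sin θ = 1 * sqrt(2)/2 = sqrt(2)/2
z = sqrt(2)/2 + (sqrt(2)/2)i


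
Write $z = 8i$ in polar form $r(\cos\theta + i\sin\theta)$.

r = |z| = sqrt(a^2 + b^2) = sqrt((0)^2 + (8)^2) = sqrt(0 + 64) = sqrt(64) = 8
a = 0 and b > 0, so z lies on the positive imaginary axis: θ = 90°
z = 8(cos 90° + i sin 90°)


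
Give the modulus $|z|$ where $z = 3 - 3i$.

|z| = sqrt(a^2 + b^2) = sqrt(3^2 + (-3)^2) = sqrt(18) = sqrt(18)


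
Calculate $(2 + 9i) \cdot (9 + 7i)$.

(a1*a2 - b1*b2) + (a1*b2 + b1*a2)i
= (18 - 63) + (14 + 81)i
= -45 + 95i


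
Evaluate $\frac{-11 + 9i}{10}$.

Divisor is real, so divide each part by 10:
= -11/10 + (9/10)i


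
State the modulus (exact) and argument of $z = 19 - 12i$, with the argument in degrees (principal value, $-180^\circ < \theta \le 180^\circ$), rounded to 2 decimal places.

|z| = sqrt(19^2 + (-12)^2) = sqrt(505)
arg(z) = arctan(b/a) = arctan(-12/19) (quadrant-adjusted) = -32.28°


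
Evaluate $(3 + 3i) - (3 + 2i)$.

(3 - 3) + (3 - 2)i = i


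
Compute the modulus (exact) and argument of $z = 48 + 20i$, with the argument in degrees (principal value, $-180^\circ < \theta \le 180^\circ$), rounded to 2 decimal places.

|z| = sqrt(48^2 + 20^2) = 52
arg(z) = arctan(b/a) = arctan(20/48) (quadrant-adjusted) = 22.62°


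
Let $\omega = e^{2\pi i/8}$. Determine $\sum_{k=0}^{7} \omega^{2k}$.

Let ζ = ω^2 = e^(2πi·2/8). Since 8 ∤ 2, ζ ≠ 1.
Sum = Σ_{k=0}^{7} ζ^k = (ζ^8 - 1)/(ζ - 1) = (ω^{2·8} - 1)/(ζ - 1) = (1 - 1)/(ζ - 1) = 0


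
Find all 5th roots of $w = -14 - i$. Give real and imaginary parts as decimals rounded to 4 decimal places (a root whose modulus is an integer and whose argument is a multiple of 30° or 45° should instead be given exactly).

|w| = sqrt(197) ≈ 14.035669, arg(w) ≈ 184.085617°
Root modulus = sqrt(197)^(1/5) ≈ 1.696081
Root arguments: θ_k = (arg(w) + 360°k)/5 for k = 0, 1, ..., 4
Compute each root as (root modulus)(cos θ_k + i sin θ_k) using full-precision intermediates, then round to 4 decimal places.
Roots: 1.3578 + 1.0164i, -0.5471 + 1.6054i, -1.6959 - 0.0242i, -0.5011 - 1.6204i, 1.3862 - 0.9773i


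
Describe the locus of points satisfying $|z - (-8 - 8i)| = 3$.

|z - z0| = r describes a circle centered at z0 with radius r
Here z0 = -8 - 8i and r = 3
Locus: Circle centered at (-8, -8) with radius 3


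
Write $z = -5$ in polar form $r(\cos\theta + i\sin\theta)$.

r = |z| = sqrt(a^2 + b^2) = sqrt((-5)^2 + (0)^2) = sqrt(25 + 0) = sqrt(25) = 5
b = 0 and a < 0, so z lies on the negative real axis: θ = 180°
z = 5(cos 180° + i sin 180°)


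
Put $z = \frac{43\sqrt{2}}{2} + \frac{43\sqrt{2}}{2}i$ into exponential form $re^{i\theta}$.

r = |z| = sqrt((43*sqrt(2)/2)^2 + (43*sqrt(2)/2)^2) = sqrt(1849/2 + 1849/2) = sqrt(1849) = 43
θ = arctan(b/a) = arctan(30.4056/30.4056) (quadrant-adjusted) = 45° = π/4
z = 43e^(i*π/4)


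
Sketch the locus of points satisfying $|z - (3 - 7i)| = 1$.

|z - z0| = r describes a circle centered at z0 with radius r
Here z0 = 3 - 7i and r = 1
Locus: Circle centered at (3, -7) with radius 1


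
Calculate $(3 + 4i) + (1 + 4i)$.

(3 + 1) + (4 + 4)i = 4 + 8i


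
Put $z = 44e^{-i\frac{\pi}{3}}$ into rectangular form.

a = r cos θ = 44 * 1/2 = 22
b = r sin θ = 44 * -sqrt(3)/2 = -22*sqrt(3)
z = 22 - 22*sqrt(3)i


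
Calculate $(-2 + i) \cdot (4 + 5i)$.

(a1*a2 - b1*b2) + (a1*b2 + b1*a2)i
= (-8 - 5) + (-10 + 4)i
= -13 - 6i


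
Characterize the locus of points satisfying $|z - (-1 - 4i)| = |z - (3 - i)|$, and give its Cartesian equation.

|z - z1| = |z - z2| means z is equidistant from z1 and z2,
i.e. the perpendicular bisector of the segment from (-1, -4) to (3, -1) (midpoint (1, -5/2)).
With z = x + yi, square both sides:
(x - (-1))^2 + (y - (-4))^2 = (x - 3)^2 + (y - (-1))^2
The x^2 and y^2 terms cancel: 8x + 6y = 10 - 17 = -7
Simplify: 8x + 6y = -7
Locus: Perpendicular bisector of the segment from (-1, -4) to (3, -1): the line 8x + 6y = -7


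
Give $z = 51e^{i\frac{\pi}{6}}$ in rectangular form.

a = r cos θ = 51 * sqrt(3)/2 = 51*sqrt(3)/2
b = r sin θ = 51 * 1/2 = 51/2
z = 51*sqrt(3)/2 + (51/2)i


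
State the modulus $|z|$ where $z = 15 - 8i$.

|z| = sqrt(a^2 + b^2) = sqrt(15^2 + (-8)^2) = sqrt(289) = 17


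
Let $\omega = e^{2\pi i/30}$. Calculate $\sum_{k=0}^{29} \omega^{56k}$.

Let ζ = ω^56 = e^(2πi·56/30). Since 30 ∤ 56, ζ ≠ 1.
Sum = Σ_{k=0}^{29} ζ^k = (ζ^30 - 1)/(ζ - 1) = (ω^{56·30} - 1)/(ζ - 1) = (1 - 1)/(ζ - 1) = 0


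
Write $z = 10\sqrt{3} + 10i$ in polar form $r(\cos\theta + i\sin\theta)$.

r = |z| = sqrt(a^2 + b^2) = sqrt((10*sqrt(3))^2 + (10)^2) = sqrt(300 + 100) = sqrt(400) = 20
θ = arctan(b/a) = arctan(10/17.3205) (quadrant-adjusted) = 30°
z = 20(cos 30° + i sin 30°)


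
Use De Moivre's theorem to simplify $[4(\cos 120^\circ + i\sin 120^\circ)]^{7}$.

By De Moivre: z^n = r^n(cos(nθ) + i sin(nθ))
= 4^7(cos(7*120°) + i sin(7*120°))
= 16384(cos 120° + i sin 120°)
= -8192 + 8192*sqrt(3)i


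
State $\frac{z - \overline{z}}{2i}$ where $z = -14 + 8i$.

z - conjugate(z) = 2bi
(z - conjugate(z))/(2i) = 2bi/(2i) = b = 8


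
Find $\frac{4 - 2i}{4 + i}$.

Multiply numerator and denominator by conjugate (4 - i):
= (4 - 2i)(4 - i) / (4^2 + 1^2)
= (14 - 12i) / 17
= 14/17 - (12/17)i


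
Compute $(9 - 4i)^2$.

(a + bi)^2 = a^2 - b^2 + 2abi
= 9^2 - (-4)^2 + 2*9*(-4)i
= 65 - 72i


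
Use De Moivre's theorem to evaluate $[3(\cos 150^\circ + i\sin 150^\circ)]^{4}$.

By De Moivre: z^n = r^n(cos(nθ) + i sin(nθ))
= 3^4(cos(4*150°) + i sin(4*150°))
= 81(cos 240° + i sin 240°)
= -81/2 - (81*sqrt(3)/2)i


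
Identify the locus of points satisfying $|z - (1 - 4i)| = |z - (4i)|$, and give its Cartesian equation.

|z - z1| = |z - z2| means z is equidistant from z1 and z2,
i.e. the perpendicular bisector of the segment from (1, -4) to (0, 4) (midpoint (1/2, 0)).
With z = x + yi, square both sides:
(x - 1)^2 + (y - (-4))^2 = (x - 0)^2 + (y - 4)^2
The x^2 and y^2 terms cancel: -2x + 16y = 16 - 17 = -1
Simplify: 2x - 16y = 1
Locus: Perpendicular bisector of the segment from (1, -4) to (0, 4): the line 2x - 16y = 1


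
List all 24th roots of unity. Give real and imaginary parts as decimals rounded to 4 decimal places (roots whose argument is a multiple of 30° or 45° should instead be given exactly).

ω_k = e^(2πik/24) = cos(2πk/24) + i sin(2πk/24) for k = 0, 1, ..., 23
Roots: 1, 0.9659 + 0.2588i, sqrt(3)/2 + (1/2)i, sqrt(2)/2 + (sqrt(2)/2)i, 1/2 + (sqrt(3)/2)i, 0.2588 + 0.9659i, i, -0.2588 + 0.9659i, -1/2 + (sqrt(3)/2)i, -sqrt(2)/2 + (sqrt(2)/2)i, -sqrt(3)/2 + (1/2)i, -0.9659 + 0.2588i, -1, -0.9659 - 0.2588i, -sqrt(3)/2 - (1/2)i, -sqrt(2)/2 - (sqrt(2)/2)i, -1/2 - (sqrt(3)/2)i, -0.2588 - 0.9659i, -i, 0.2588 - 0.9659i, 1/2 - (sqrt(3)/2)i, sqrt(2)/2 - (sqrt(2)/2)i, sqrt(3)/2 - (1/2)i, 0.9659 - 0.2588i


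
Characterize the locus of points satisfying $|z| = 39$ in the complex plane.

|z| = 39 means sqrt(x^2 + y^2) = 39
This is a circle of radius 39 centered at the origin


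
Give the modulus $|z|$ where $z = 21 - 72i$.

|z| = sqrt(a^2 + b^2) = sqrt(21^2 + (-72)^2) = sqrt(5625) = 75


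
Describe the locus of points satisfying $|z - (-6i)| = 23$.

|z - z0| = r describes a circle centered at z0 with radius r
Here z0 = -6i and r = 23
Locus: Circle centered at (0, -6) with radius 23


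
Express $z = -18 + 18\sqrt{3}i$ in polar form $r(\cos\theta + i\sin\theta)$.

r = |z| = sqrt(a^2 + b^2) = sqrt((-18)^2 + (18*sqrt(3))^2) = sqrt(324 + 972) = sqrt(1296) = 36
θ = arctan(b/a) = arctan(31.1769/-18) (quadrant-adjusted) = 120°
z = 36(cos 120° + i sin 120°)


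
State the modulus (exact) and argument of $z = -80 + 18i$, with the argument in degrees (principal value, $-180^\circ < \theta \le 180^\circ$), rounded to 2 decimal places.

|z| = sqrt((-80)^2 + 18^2) = 82
arg(z) = arctan(b/a) = arctan(18/-80) (quadrant-adjusted) = 167.32°


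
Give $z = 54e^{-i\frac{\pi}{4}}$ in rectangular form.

a = r cos θ = 54 * sqrt(2)/2 = 27*sqrt(2)
b = r sin θ = 54 * -sqrt(2)/2 = -27*sqrt(2)
z = 27*sqrt(2) - 27*sqrt(2)i


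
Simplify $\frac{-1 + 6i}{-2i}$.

Multiply numerator and denominator by conjugate (2i):
= (-1 + 6i)(2i) / (0^2 + (-2)^2)
= (-12 - 2i) / 4
Divide through by 2: (-6 - i) / 2
= -3 - (1/2)i


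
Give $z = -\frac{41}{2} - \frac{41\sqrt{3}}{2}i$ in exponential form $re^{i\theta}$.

r = |z| = sqrt((-41/2)^2 + (-41*sqrt(3)/2)^2) = sqrt(1681/4 + 5043/4) = sqrt(1681) = 41
θ = arctan(b/a) = arctan(-35.507/-20.5) (quadrant-adjusted) = 240° = 4π/3
z = 41e^(i*4π/3)


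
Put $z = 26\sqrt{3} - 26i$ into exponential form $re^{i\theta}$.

r = |z| = sqrt((26*sqrt(3))^2 + (-26)^2) = sqrt(2028 + 676) = sqrt(2704) = 52
θ = arctan(b/a) = arctan(-26/45.0333) (quadrant-adjusted) = -30° = -π/6
z = 52e^(-i*π/6)


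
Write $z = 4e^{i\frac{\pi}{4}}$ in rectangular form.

a = r cos θ = 4 * sqrt(2)/2 = 2*sqrt(2)
b = r sin θ = 4 * sqrt(2)/2 = 2*sqrt(2)
z = 2*sqrt(2) + 2*sqrt(2)i


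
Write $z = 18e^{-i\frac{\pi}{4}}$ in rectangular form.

a = r cos θ = 18 * sqrt(2)/2 = 9*sqrt(2)
b = r sin θ = 18 * -sqrt(2)/2 = -9*sqrt(2)
z = 9*sqrt(2) - 9*sqrt(2)i
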